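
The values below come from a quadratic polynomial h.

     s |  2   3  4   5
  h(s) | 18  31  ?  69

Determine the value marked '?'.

The 3 known points determine the degree-2 polynomial uniquely.
Write h(s) = as^2 + bs + c. Substituting each data point gives a linear system:
  4a + 2b + c = 18
  9a + 3b + c = 31
  25a + 5b + c = 69
Solving the system yields a = 2, b = 3, c = 4.
So h(s) = 2s^2 + 3s + 4.
Then h(4) = 48.

48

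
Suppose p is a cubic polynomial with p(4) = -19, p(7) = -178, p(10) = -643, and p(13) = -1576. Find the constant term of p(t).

Write p(t) = at^3 + bt^2 + ct + d. Substituting each data point gives a linear system:
  64a + 16b + 4c + d = -19
  343a + 49b + 7c + d = -178
  1000a + 100b + 10c + d = -643
  2197a + 169b + 13c + d = -1576
Solving the system yields a = -1, b = 4, c = -4, d = -3.
So p(t) = -t^3 + 4t^2 - 4t - 3.
The constant term is -3.

-3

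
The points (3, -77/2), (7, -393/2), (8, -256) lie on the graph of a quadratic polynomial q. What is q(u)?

q(u) = -4u^2 + (1/2)u - 4

Write q(u) = au^2 + bu + c. Substituting each data point gives a linear system:
  9a + 3b + c = -77/2
  49a + 7b + c = -393/2
  64a + 8b + c = -256
Solving the system yields a = -4, b = 1/2, c = -4.
So q(u) = -4u² + (1/2)u - 4.
Check: q(8) = -256. ✓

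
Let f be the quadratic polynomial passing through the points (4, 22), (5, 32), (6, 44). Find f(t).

Write f(t) = at^2 + bt + c. Substituting each data point gives a linear system:
  16a + 4b + c = 22
  25a + 5b + c = 32
  36a + 6b + c = 44
Solving the system yields a = 1, b = 1, c = 2.
So f(t) = t^2 + t + 2.
Check: f(5) = 32. ✓

f(t) = t^2 + t + 2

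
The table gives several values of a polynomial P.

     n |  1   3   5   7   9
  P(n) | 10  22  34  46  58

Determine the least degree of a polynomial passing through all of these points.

Forward differences of the values at n = 1, 3, 5, 7, 9:
  P  : 10  22  34  46  58
  Δ  : 12  12  12  12
  Δ^2: 0  0  0
  Δ^3: 0  0
  Δ^4: 0
The first differences are constant (12) and nonzero, while all higher differences vanish, so the minimal degree is 1.

1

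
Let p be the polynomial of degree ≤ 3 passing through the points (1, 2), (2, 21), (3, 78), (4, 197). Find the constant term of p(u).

Write p(u) = au^3 + bu^2 + cu + d. Substituting each data point gives a linear system:
  a + b + c + d = 2
  8a + 4b + 2c + d = 21
  27a + 9b + 3c + d = 78
  64a + 16b + 4c + d = 197
Solving the system yields a = 4, b = -5, c = 6, d = -3.
So p(u) = 4u³ - 5u² + 6u - 3.
The constant term is -3.

-3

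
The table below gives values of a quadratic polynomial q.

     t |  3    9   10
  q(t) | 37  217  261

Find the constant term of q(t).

Write q(t) = at^2 + bt + c. Substituting each data point gives a linear system:
  9a + 3b + c = 37
  81a + 9b + c = 217
  100a + 10b + c = 261
Solving the system yields a = 2, b = 6, c = 1.
So q(t) = 2t^2 + 6t + 1.
The constant term is 1.

1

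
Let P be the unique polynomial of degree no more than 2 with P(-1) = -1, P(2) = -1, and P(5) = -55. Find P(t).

P(t) = -3t^2 + 3t + 5

Using the Lagrange interpolation formula with nodes -1, 2, 5:
  L_0(t) = (t - 2)(t - 5) / 18
  L_1(t) = (t + 1)(t - 5) / -9
  L_2(t) = (t + 1)(t - 2) / 18
Then P(t) = -1·L_0(t) - 1·L_1(t) - 55·L_2(t).
Expanding and collecting terms gives P(t) = -3t^2 + 3t + 5.
Check: P(5) = -55. ✓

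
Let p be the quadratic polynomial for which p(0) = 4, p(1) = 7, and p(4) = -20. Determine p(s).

p(s) = -3s^2 + 6s + 4

Using the Lagrange interpolation formula with nodes 0, 1, 4:
  L_0(s) = (s - 1)(s - 4) / 4
  L_1(s) = s(s - 4) / -3
  L_2(s) = s(s - 1) / 12
Then p(s) = 4·L_0(s) + 7·L_1(s) - 20·L_2(s).
Expanding and collecting terms gives p(s) = -3s^2 + 6s + 4.
Check: p(4) = -20. ✓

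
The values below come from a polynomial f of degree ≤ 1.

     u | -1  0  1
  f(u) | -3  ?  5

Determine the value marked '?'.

1

The 2 known points determine the degree-1 polynomial uniquely.
Write f(u) = au + b. Substituting each data point gives a linear system:
  -a + b = -3
  a + b = 5
Solving the system yields a = 4, b = 1.
So f(u) = 4u + 1.
Then f(0) = 1.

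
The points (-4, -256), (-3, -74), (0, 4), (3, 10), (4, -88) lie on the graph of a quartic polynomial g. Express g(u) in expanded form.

Write g(u) = au^4 + bu^3 + cu^2 + du + e. Substituting each data point gives a linear system:
  256a - 64b + 16c - 4d + e = -256
  81a - 27b + 9c - 3d + e = -74
  e = 4
  81a + 27b + 9c + 3d + e = 10
  256a + 64b + 16c + 4d + e = -88
Solving the system yields a = -1, b = 1, c = 5, d = 5, e = 4.
So g(u) = -u^4 + u^3 + 5u^2 + 5u + 4.
Check: g(0) = 4. ✓

g(u) = -u^4 + u^3 + 5u^2 + 5u + 4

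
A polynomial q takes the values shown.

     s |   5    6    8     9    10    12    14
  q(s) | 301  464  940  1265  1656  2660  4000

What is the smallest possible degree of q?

Divided differences on the nodes 5, 6, 8, 9, 10, 12, 14:
  order 0: 301  464  940  1265  1656  2660  4000
  order 1: 163  238  325  391  502  670
  order 2: 25  29  33  37  42
  order 3: 1  1  1  1
  order 4: 0  0  0
  order 5: 0  0
  order 6: 0
The order-3 divided differences are all 1 (nonzero) and every higher order vanishes, so the data lies on a polynomial of degree exactly 3.

3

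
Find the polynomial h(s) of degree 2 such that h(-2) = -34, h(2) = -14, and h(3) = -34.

Write h(s) = as^2 + bs + c. Substituting each data point gives a linear system:
  4a - 2b + c = -34
  4a + 2b + c = -14
  9a + 3b + c = -34
Solving the system yields a = -5, b = 5, c = -4.
So h(s) = -5s² + 5s - 4.
Check: h(-2) = -34. ✓

h(s) = -5s^2 + 5s - 4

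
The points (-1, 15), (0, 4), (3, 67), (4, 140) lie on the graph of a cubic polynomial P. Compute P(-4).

Using the Lagrange interpolation formula with nodes -1, 0, 3, 4:
  L_0(s) = s(s - 3)(s - 4) / -20
  L_1(s) = (s + 1)(s - 3)(s - 4) / 12
  L_2(s) = (s + 1)s(s - 4) / -12
  L_3(s) = (s + 1)s(s - 3) / 20
Then P(s) = 15·L_0(s) + 4·L_1(s) + 67·L_2(s) + 140·L_3(s).
Expanding and collecting terms gives P(s) = s^3 + 6s^2 - 6s + 4.
Evaluating at s = -4: P(-4) = 60.

60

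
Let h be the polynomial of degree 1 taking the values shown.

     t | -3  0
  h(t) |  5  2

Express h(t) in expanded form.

Write h(t) = at + b. Substituting each data point gives a linear system:
  -3a + b = 5
  b = 2
Solving the system yields a = -1, b = 2.
So h(t) = -t + 2.
Check: h(-3) = 5. ✓

h(t) = -t + 2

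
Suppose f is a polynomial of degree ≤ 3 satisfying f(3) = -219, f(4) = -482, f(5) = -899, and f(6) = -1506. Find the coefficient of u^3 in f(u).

Write f(u) = au^3 + bu^2 + cu + d. Substituting each data point gives a linear system:
  27a + 9b + 3c + d = -219
  64a + 16b + 4c + d = -482
  125a + 25b + 5c + d = -899
  216a + 36b + 6c + d = -1506
Solving the system yields a = -6, b = -5, c = -6, d = 6.
So f(u) = -6u³ - 5u² - 6u + 6.
The leading coefficient is -6.

-6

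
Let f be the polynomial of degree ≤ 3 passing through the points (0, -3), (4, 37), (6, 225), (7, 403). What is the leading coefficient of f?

2

Write f(t) = at^3 + bt^2 + ct + d. Substituting each data point gives a linear system:
  d = -3
  64a + 16b + 4c + d = 37
  216a + 36b + 6c + d = 225
  343a + 49b + 7c + d = 403
Solving the system yields a = 2, b = -6, c = 2, d = -3.
So f(t) = 2t³ - 6t² + 2t - 3.
The leading coefficient is 2.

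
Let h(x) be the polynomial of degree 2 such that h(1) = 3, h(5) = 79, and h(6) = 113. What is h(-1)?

1

Using the Lagrange interpolation formula with nodes 1, 5, 6:
  L_0(x) = (x - 5)(x - 6) / 20
  L_1(x) = (x - 1)(x - 6) / -4
  L_2(x) = (x - 1)(x - 5) / 5
Then h(x) = 3·L_0(x) + 79·L_1(x) + 113·L_2(x).
Expanding and collecting terms gives h(x) = 3x² + x - 1.
Evaluating at x = -1: h(-1) = 1.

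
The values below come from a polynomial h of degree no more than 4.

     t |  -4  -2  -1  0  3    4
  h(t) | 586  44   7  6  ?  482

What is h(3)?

The 5 known points determine the degree-4 polynomial uniquely.
Write h(t) = at^4 + bt^3 + ct^2 + dt + e. Substituting each data point gives a linear system:
  256a - 64b + 16c - 4d + e = 586
  16a - 8b + 4c - 2d + e = 44
  a - b + c - d + e = 7
  e = 6
  256a + 64b + 16c + 4d + e = 482
Solving the system yields a = 2, b = -1, c = 1, d = 3, e = 6.
So h(t) = 2t^4 - t^3 + t^2 + 3t + 6.
Then h(3) = 159.

159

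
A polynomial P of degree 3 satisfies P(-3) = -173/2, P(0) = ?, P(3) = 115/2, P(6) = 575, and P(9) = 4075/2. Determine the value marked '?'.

-1

On equispaced nodes a degree-3 polynomial has vanishing fourth forward difference, so
  P(-3) - 4·P(0) + 6·P(3) - 4·P(6) + P(9) = 0.
Substituting the known values and solving for P(0):
  -4·P(0) = 4
  P(0) = -1.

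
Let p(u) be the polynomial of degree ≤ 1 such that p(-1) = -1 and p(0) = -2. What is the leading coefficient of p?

-1

Write p(u) = au + b. Substituting each data point gives a linear system:
  -a + b = -1
  b = -2
Solving the system yields a = -1, b = -2.
So p(u) = -u - 2.
The leading coefficient is -1.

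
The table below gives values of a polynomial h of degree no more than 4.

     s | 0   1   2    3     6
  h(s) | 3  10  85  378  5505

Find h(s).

h(s) = 4s^4 + s^3 + 3s^2 - s + 3

Write h(s) = as^4 + bs^3 + cs^2 + ds + e. Substituting each data point gives a linear system:
  e = 3
  a + b + c + d + e = 10
  16a + 8b + 4c + 2d + e = 85
  81a + 27b + 9c + 3d + e = 378
  1296a + 216b + 36c + 6d + e = 5505
Solving the system yields a = 4, b = 1, c = 3, d = -1, e = 3.
So h(s) = 4s^4 + s^3 + 3s^2 - s + 3.
Check: h(2) = 85. ✓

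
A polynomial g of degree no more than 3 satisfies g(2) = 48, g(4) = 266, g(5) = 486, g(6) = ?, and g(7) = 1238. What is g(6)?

804

The 4 known points determine the degree-3 polynomial uniquely.
Write g(u) = au^3 + bu^2 + cu + d. Substituting each data point gives a linear system:
  8a + 4b + 2c + d = 48
  64a + 16b + 4c + d = 266
  125a + 25b + 5c + d = 486
  343a + 49b + 7c + d = 1238
Solving the system yields a = 3, b = 4, c = 1, d = 6.
So g(u) = 3u³ + 4u² + u + 6.
Then g(6) = 804.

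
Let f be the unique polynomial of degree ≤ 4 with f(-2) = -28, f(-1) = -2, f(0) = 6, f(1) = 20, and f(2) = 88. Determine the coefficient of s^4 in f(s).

1

Write f(s) = as^4 + bs^3 + cs^2 + ds + e. Substituting each data point gives a linear system:
  16a - 8b + 4c - 2d + e = -28
  a - b + c - d + e = -2
  e = 6
  a + b + c + d + e = 20
  16a + 8b + 4c + 2d + e = 88
Solving the system yields a = 1, b = 6, c = 2, d = 5, e = 6.
So f(s) = s^4 + 6s^3 + 2s^2 + 5s + 6.
The leading coefficient is 1.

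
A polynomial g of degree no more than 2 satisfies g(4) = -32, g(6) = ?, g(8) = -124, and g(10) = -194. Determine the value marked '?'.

-70

The 3 known points determine the degree-2 polynomial uniquely.
Write g(t) = at^2 + bt + c. Substituting each data point gives a linear system:
  16a + 4b + c = -32
  64a + 8b + c = -124
  100a + 10b + c = -194
Solving the system yields a = -2, b = 1, c = -4.
So g(t) = -2t² + t - 4.
Then g(6) = -70.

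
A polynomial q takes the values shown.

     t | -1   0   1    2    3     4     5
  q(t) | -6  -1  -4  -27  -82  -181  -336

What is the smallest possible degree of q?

Forward differences of the values at t = -1, 0, 1, 2, 3, 4, 5:
  q  : -6  -1  -4  -27  -82  -181  -336
  Δ  : 5  -3  -23  -55  -99  -155
  Δ^2: -8  -20  -32  -44  -56
  Δ^3: -12  -12  -12  -12
  Δ^4: 0  0  0
  Δ^5: 0  0
  Δ^6: 0
The third differences are constant (-12) and nonzero, while all higher differences vanish, so the minimal degree is 3.

3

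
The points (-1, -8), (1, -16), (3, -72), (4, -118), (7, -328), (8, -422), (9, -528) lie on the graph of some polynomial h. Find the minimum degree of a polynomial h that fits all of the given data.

Divided differences on the nodes -1, 1, 3, 4, 7, 8, 9:
  order 0: -8  -16  -72  -118  -328  -422  -528
  order 1: -4  -28  -46  -70  -94  -106
  order 2: -6  -6  -6  -6  -6
  order 3: 0  0  0  0
  order 4: 0  0  0
  order 5: 0  0
  order 6: 0
The order-2 divided differences are all -6 (nonzero) and every higher order vanishes, so the data lies on a polynomial of degree exactly 2.

2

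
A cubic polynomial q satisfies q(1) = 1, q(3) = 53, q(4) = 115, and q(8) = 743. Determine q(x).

Write q(x) = ax^3 + bx^2 + cx + d. Substituting each data point gives a linear system:
  a + b + c + d = 1
  27a + 9b + 3c + d = 53
  64a + 16b + 4c + d = 115
  512a + 64b + 8c + d = 743
Solving the system yields a = 1, b = 4, c = -3, d = -1.
So q(x) = x^3 + 4x^2 - 3x - 1.
Check: q(8) = 743. ✓

q(x) = x^3 + 4x^2 - 3x - 1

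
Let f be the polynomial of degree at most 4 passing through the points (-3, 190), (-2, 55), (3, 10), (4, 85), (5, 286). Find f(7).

Write f(u) = au^4 + bu^3 + cu^2 + du + e. Substituting each data point gives a linear system:
  81a - 27b + 9c - 3d + e = 190
  16a - 8b + 4c - 2d + e = 55
  81a + 27b + 9c + 3d + e = 10
  256a + 64b + 16c + 4d + e = 85
  625a + 125b + 25c + 5d + e = 286
Solving the system yields a = 1, b = -3, c = 2, d = -3, e = 1.
So f(u) = u⁴ - 3u³ + 2u² - 3u + 1.
Then f(7) = 1450.

1450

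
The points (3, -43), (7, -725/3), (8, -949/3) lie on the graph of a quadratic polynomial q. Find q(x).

q(x) = -5x^2 + (1/3)x + 1

Write q(x) = ax^2 + bx + c. Substituting each data point gives a linear system:
  9a + 3b + c = -43
  49a + 7b + c = -725/3
  64a + 8b + c = -949/3
Solving the system yields a = -5, b = 1/3, c = 1.
So q(x) = -5x² + (1/3)x + 1.
Check: q(7) = -725/3. ✓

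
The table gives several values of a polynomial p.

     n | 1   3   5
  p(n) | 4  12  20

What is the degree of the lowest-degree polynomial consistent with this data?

1

Forward differences of the values at n = 1, 3, 5:
  p  : 4  12  20
  Δ  : 8  8
  Δ^2: 0
The first differences are constant (8) and nonzero, while all higher differences vanish, so the minimal degree is 1.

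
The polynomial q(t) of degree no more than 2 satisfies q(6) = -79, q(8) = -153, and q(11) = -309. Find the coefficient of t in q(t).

Write q(t) = at^2 + bt + c. Substituting each data point gives a linear system:
  36a + 6b + c = -79
  64a + 8b + c = -153
  121a + 11b + c = -309
Solving the system yields a = -3, b = 5, c = -1.
So q(t) = -3t² + 5t - 1.
The coefficient of t is 5.

5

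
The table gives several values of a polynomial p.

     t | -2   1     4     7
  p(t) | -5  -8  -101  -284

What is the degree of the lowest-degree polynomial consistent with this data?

2

Forward differences of the values at t = -2, 1, 4, 7:
  p  : -5  -8  -101  -284
  Δ  : -3  -93  -183
  Δ^2: -90  -90
  Δ^3: 0
The second differences are constant (-90) and nonzero, while all higher differences vanish, so the minimal degree is 2.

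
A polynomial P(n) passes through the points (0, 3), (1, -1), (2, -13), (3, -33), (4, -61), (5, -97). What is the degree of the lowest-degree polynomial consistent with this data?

Forward differences of the values at n = 0, 1, 2, 3, 4, 5:
  P  : 3  -1  -13  -33  -61  -97
  Δ  : -4  -12  -20  -28  -36
  Δ^2: -8  -8  -8  -8
  Δ^3: 0  0  0
  Δ^4: 0  0
  Δ^5: 0
The second differences are constant (-8) and nonzero, while all higher differences vanish, so the minimal degree is 2.

2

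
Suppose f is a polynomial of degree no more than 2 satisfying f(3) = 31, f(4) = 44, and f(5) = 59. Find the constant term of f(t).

4

Write f(t) = at^2 + bt + c. Substituting each data point gives a linear system:
  9a + 3b + c = 31
  16a + 4b + c = 44
  25a + 5b + c = 59
Solving the system yields a = 1, b = 6, c = 4.
So f(t) = t^2 + 6t + 4.
The constant term is 4.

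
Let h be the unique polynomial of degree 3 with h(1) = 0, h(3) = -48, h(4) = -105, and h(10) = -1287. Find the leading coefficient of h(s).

-1

Write h(s) = as^3 + bs^2 + cs + d. Substituting each data point gives a linear system:
  a + b + c + d = 0
  27a + 9b + 3c + d = -48
  64a + 16b + 4c + d = -105
  1000a + 100b + 10c + d = -1287
Solving the system yields a = -1, b = -3, c = 1, d = 3.
So h(s) = -s³ - 3s² + s + 3.
The leading coefficient is -1.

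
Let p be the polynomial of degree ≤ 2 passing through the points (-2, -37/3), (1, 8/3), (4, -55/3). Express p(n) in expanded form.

Using the Lagrange interpolation formula with nodes -2, 1, 4:
  L_0(n) = (n - 1)(n - 4) / 18
  L_1(n) = (n + 2)(n - 4) / -9
  L_2(n) = (n + 2)(n - 1) / 18
Then p(n) = -37/3·L_0(n) + 8/3·L_1(n) - 55/3·L_2(n).
Expanding and collecting terms gives p(n) = -2n^2 + 3n + 5/3.
Check: p(4) = -55/3. ✓

p(n) = -2n^2 + 3n + 5/3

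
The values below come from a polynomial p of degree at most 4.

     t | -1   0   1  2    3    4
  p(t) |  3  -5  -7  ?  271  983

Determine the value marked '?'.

33

The 5 known points determine the degree-4 polynomial uniquely.
Write p(t) = at^4 + bt^3 + ct^2 + dt + e. Substituting each data point gives a linear system:
  a - b + c - d + e = 3
  e = -5
  a + b + c + d + e = -7
  81a + 27b + 9c + 3d + e = 271
  256a + 64b + 16c + 4d + e = 983
Solving the system yields a = 5, b = -4, c = -2, d = -1, e = -5.
So p(t) = 5t^4 - 4t^3 - 2t^2 - t - 5.
Then p(2) = 33.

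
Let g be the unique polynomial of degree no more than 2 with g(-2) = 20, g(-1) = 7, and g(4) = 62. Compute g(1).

5

Using the Lagrange interpolation formula with nodes -2, -1, 4:
  L_0(u) = (u + 1)(u - 4) / 6
  L_1(u) = (u + 2)(u - 4) / -5
  L_2(u) = (u + 2)(u + 1) / 30
Then g(u) = 20·L_0(u) + 7·L_1(u) + 62·L_2(u).
Expanding and collecting terms gives g(u) = 4u^2 - u + 2.
Evaluating at u = 1: g(1) = 5.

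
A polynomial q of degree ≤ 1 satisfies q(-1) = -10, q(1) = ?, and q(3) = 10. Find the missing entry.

On equispaced nodes a degree-1 polynomial has vanishing second forward difference, so
  q(-1) - 2·q(1) + q(3) = 0.
Substituting the known values and solving for q(1):
  -2·q(1) = 0
  q(1) = 0.

0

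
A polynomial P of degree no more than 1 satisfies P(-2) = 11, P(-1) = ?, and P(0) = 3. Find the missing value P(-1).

On equispaced nodes a degree-1 polynomial has vanishing second forward difference, so
  P(-2) - 2·P(-1) + P(0) = 0.
Substituting the known values and solving for P(-1):
  -2·P(-1) = -14
  P(-1) = 7.

7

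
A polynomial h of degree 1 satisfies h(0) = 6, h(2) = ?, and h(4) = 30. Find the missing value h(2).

18

The 2 known points determine the degree-1 polynomial uniquely.
Write h(n) = an + b. Substituting each data point gives a linear system:
  b = 6
  4a + b = 30
Solving the system yields a = 6, b = 6.
So h(n) = 6n + 6.
Then h(2) = 18.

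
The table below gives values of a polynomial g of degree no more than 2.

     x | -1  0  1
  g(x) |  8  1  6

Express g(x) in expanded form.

g(x) = 6x^2 - x + 1

Write g(x) = ax^2 + bx + c. Substituting each data point gives a linear system:
  a - b + c = 8
  c = 1
  a + b + c = 6
Solving the system yields a = 6, b = -1, c = 1.
So g(x) = 6x² - x + 1.
Check: g(0) = 1. ✓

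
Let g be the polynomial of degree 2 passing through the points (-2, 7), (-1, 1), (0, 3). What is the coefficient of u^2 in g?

4

Write g(u) = au^2 + bu + c. Substituting each data point gives a linear system:
  4a - 2b + c = 7
  a - b + c = 1
  c = 3
Solving the system yields a = 4, b = 6, c = 3.
So g(u) = 4u² + 6u + 3.
The leading coefficient is 4.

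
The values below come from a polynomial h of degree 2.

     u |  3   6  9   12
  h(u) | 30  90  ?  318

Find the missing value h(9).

On equispaced nodes a degree-2 polynomial has vanishing third forward difference, so
  - h(3) + 3·h(6) - 3·h(9) + h(12) = 0.
Substituting the known values and solving for h(9):
  -3·h(9) = -558
  h(9) = 186.

186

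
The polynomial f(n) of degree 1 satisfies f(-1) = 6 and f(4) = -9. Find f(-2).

9

Using the Lagrange interpolation formula with nodes -1, 4:
  L_0(n) = (n - 4) / -5
  L_1(n) = (n + 1) / 5
Then f(n) = 6·L_0(n) - 9·L_1(n).
Expanding and collecting terms gives f(n) = -3n + 3.
Evaluating at n = -2: f(-2) = 9.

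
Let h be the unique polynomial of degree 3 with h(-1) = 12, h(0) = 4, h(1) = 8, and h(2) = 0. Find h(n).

Using the Lagrange interpolation formula with nodes -1, 0, 1, 2:
  L_0(n) = n(n - 1)(n - 2) / -6
  L_1(n) = (n + 1)(n - 1)(n - 2) / 2
  L_2(n) = (n + 1)n(n - 2) / -2
  L_3(n) = (n + 1)n(n - 1) / 6
Then h(n) = 12·L_0(n) + 4·L_1(n) + 8·L_2(n) + 0·L_3(n).
Expanding and collecting terms gives h(n) = -4n^3 + 6n^2 + 2n + 4.
Check: h(1) = 8. ✓

h(n) = -4n^3 + 6n^2 + 2n + 4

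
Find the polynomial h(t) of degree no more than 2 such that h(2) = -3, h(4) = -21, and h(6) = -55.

Write h(t) = at^2 + bt + c. Substituting each data point gives a linear system:
  4a + 2b + c = -3
  16a + 4b + c = -21
  36a + 6b + c = -55
Solving the system yields a = -2, b = 3, c = -1.
So h(t) = -2t² + 3t - 1.
Check: h(6) = -55. ✓

h(t) = -2t^2 + 3t - 1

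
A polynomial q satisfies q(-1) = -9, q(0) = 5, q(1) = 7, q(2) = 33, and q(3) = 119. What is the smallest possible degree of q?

Forward differences of the values at t = -1, 0, 1, 2, 3:
  q  : -9  5  7  33  119
  Δ  : 14  2  26  86
  Δ^2: -12  24  60
  Δ^3: 36  36
  Δ^4: 0
The third differences are constant (36) and nonzero, while all higher differences vanish, so the minimal degree is 3.

3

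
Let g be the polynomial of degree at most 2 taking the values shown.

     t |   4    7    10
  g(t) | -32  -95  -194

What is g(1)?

Write g(t) = at^2 + bt + c. Substituting each data point gives a linear system:
  16a + 4b + c = -32
  49a + 7b + c = -95
  100a + 10b + c = -194
Solving the system yields a = -2, b = 1, c = -4.
So g(t) = -2t² + t - 4.
Then g(1) = -5.

-5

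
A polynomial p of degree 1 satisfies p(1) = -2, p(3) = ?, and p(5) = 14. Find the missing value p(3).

6

On equispaced nodes a degree-1 polynomial has vanishing second forward difference, so
  p(1) - 2·p(3) + p(5) = 0.
Substituting the known values and solving for p(3):
  -2·p(3) = -12
  p(3) = 6.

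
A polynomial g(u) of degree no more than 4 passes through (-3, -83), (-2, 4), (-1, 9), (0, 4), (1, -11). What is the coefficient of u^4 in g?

Write g(u) = au^4 + bu^3 + cu^2 + du + e. Substituting each data point gives a linear system:
  81a - 27b + 9c - 3d + e = -83
  16a - 8b + 4c - 2d + e = 4
  a - b + c - d + e = 9
  e = 4
  a + b + c + d + e = -11
Solving the system yields a = -3, b = -6, c = -2, d = -4, e = 4.
So g(u) = -3u^4 - 6u^3 - 2u^2 - 4u + 4.
The leading coefficient is -3.

-3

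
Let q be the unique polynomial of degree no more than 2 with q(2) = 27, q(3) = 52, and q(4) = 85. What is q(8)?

Forward differences of the values at n = 2, 3, 4:
  q  : 27  52  85
  Δ  : 25  33
  Δ^2: 8
The second differences are constant, confirming degree 2.
Interpolating (Newton forward form) and evaluating at n = 8 gives q(8) = 297.

297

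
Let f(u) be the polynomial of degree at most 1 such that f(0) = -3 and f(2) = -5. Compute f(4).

-7

Using the Lagrange interpolation formula with nodes 0, 2:
  L_0(u) = (u - 2) / -2
  L_1(u) = u / 2
Then f(u) = -3·L_0(u) - 5·L_1(u).
Expanding and collecting terms gives f(u) = -u - 3.
Evaluating at u = 4: f(4) = -7.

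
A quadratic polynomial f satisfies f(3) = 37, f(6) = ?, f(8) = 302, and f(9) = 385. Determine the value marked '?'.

The 3 known points determine the degree-2 polynomial uniquely.
Write f(t) = at^2 + bt + c. Substituting each data point gives a linear system:
  9a + 3b + c = 37
  64a + 8b + c = 302
  81a + 9b + c = 385
Solving the system yields a = 5, b = -2, c = -2.
So f(t) = 5t^2 - 2t - 2.
Then f(6) = 166.

166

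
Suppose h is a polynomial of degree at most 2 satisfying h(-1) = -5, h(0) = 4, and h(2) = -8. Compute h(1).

Using the Lagrange interpolation formula with nodes -1, 0, 2:
  L_0(n) = n(n - 2) / 3
  L_1(n) = (n + 1)(n - 2) / -2
  L_2(n) = (n + 1)n / 6
Then h(n) = -5·L_0(n) + 4·L_1(n) - 8·L_2(n).
Expanding and collecting terms gives h(n) = -5n^2 + 4n + 4.
Evaluating at n = 1: h(1) = 3.

3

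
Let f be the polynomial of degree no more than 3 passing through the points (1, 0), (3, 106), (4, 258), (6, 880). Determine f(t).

f(t) = 4t^3 + t^2 - 3t - 2

Using the Lagrange interpolation formula with nodes 1, 3, 4, 6:
  L_0(t) = (t - 3)(t - 4)(t - 6) / -30
  L_1(t) = (t - 1)(t - 4)(t - 6) / 6
  L_2(t) = (t - 1)(t - 3)(t - 6) / -6
  L_3(t) = (t - 1)(t - 3)(t - 4) / 30
Then f(t) = 0·L_0(t) + 106·L_1(t) + 258·L_2(t) + 880·L_3(t).
Expanding and collecting terms gives f(t) = 4t^3 + t^2 - 3t - 2.
Check: f(3) = 106. ✓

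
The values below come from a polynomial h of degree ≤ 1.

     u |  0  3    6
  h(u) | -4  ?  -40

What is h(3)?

On equispaced nodes a degree-1 polynomial has vanishing second forward difference, so
  h(0) - 2·h(3) + h(6) = 0.
Substituting the known values and solving for h(3):
  -2·h(3) = 44
  h(3) = -22.

-22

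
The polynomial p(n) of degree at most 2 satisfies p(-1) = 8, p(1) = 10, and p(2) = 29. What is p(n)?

Using the Lagrange interpolation formula with nodes -1, 1, 2:
  L_0(n) = (n - 1)(n - 2) / 6
  L_1(n) = (n + 1)(n - 2) / -2
  L_2(n) = (n + 1)(n - 1) / 3
Then p(n) = 8·L_0(n) + 10·L_1(n) + 29·L_2(n).
Expanding and collecting terms gives p(n) = 6n² + n + 3.
Check: p(2) = 29. ✓

p(n) = 6n^2 + n + 3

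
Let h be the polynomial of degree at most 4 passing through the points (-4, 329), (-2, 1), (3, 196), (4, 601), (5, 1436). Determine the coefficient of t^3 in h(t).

2

Write h(t) = at^4 + bt^3 + ct^2 + dt + e. Substituting each data point gives a linear system:
  256a - 64b + 16c - 4d + e = 329
  16a - 8b + 4c - 2d + e = 1
  81a + 27b + 9c + 3d + e = 196
  256a + 64b + 16c + 4d + e = 601
  625a + 125b + 25c + 5d + e = 1436
Solving the system yields a = 2, b = 2, c = -3, d = 2, e = 1.
So h(t) = 2t^4 + 2t^3 - 3t^2 + 2t + 1.
The coefficient of t^3 is 2.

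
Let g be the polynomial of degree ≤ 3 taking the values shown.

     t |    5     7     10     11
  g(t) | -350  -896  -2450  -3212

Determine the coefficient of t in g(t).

5

Write g(t) = at^3 + bt^2 + ct + d. Substituting each data point gives a linear system:
  125a + 25b + 5c + d = -350
  343a + 49b + 7c + d = -896
  1000a + 100b + 10c + d = -2450
  1331a + 121b + 11c + d = -3212
Solving the system yields a = -2, b = -5, c = 5, d = 0.
So g(t) = -2t³ - 5t² + 5t.
The coefficient of t is 5.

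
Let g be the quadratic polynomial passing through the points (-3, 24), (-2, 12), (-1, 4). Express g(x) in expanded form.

Using the Lagrange interpolation formula with nodes -3, -2, -1:
  L_0(x) = (x + 2)(x + 1) / 2
  L_1(x) = (x + 3)(x + 1) / -1
  L_2(x) = (x + 3)(x + 2) / 2
Then g(x) = 24·L_0(x) + 12·L_1(x) + 4·L_2(x).
Expanding and collecting terms gives g(x) = 2x² - 2x.
Check: g(-3) = 24. ✓

g(x) = 2x^2 - 2x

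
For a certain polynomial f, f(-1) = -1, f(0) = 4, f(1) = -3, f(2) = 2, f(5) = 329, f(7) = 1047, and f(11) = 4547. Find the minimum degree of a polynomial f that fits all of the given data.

3

Divided differences on the nodes -1, 0, 1, 2, 5, 7, 11:
  order 0: -1  4  -3  2  329  1047  4547
  order 1: 5  -7  5  109  359  875
  order 2: -6  6  26  50  86
  order 3: 4  4  4  4
  order 4: 0  0  0
  order 5: 0  0
  order 6: 0
The order-3 divided differences are all 4 (nonzero) and every higher order vanishes, so the data lies on a polynomial of degree exactly 3.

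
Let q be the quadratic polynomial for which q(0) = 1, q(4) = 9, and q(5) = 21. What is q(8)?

81

Write q(u) = au^2 + bu + c. Substituting each data point gives a linear system:
  c = 1
  16a + 4b + c = 9
  25a + 5b + c = 21
Solving the system yields a = 2, b = -6, c = 1.
So q(u) = 2u^2 - 6u + 1.
Then q(8) = 81.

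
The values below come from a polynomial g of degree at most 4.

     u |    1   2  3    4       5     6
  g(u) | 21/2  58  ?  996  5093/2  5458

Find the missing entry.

593/2

On equispaced nodes a degree-4 polynomial has vanishing fifth forward difference, so
  - g(1) + 5·g(2) - 10·g(3) + 10·g(4) - 5·g(5) + g(6) = 0.
Substituting the known values and solving for g(3):
  -10·g(3) = -2965
  g(3) = 593/2.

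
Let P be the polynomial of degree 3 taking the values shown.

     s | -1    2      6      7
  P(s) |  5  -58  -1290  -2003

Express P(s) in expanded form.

Write P(s) = as^3 + bs^2 + cs + d. Substituting each data point gives a linear system:
  -a + b - c + d = 5
  8a + 4b + 2c + d = -58
  216a + 36b + 6c + d = -1290
  343a + 49b + 7c + d = -2003
Solving the system yields a = -5, b = -6, c = 0, d = 6.
So P(s) = -5s³ - 6s² + 6.
Check: P(7) = -2003. ✓

P(s) = -5s^3 - 6s^2 + 6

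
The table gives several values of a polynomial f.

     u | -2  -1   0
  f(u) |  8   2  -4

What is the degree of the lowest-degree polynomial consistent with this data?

1

Forward differences of the values at u = -2, -1, 0:
  f  : 8  2  -4
  Δ  : -6  -6
  Δ^2: 0
The first differences are constant (-6) and nonzero, while all higher differences vanish, so the minimal degree is 1.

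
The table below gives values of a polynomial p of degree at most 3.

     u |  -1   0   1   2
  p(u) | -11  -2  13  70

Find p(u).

p(u) = 6u^3 + 3u^2 + 6u - 2

Using the Lagrange interpolation formula with nodes -1, 0, 1, 2:
  L_0(u) = u(u - 1)(u - 2) / -6
  L_1(u) = (u + 1)(u - 1)(u - 2) / 2
  L_2(u) = (u + 1)u(u - 2) / -2
  L_3(u) = (u + 1)u(u - 1) / 6
Then p(u) = -11·L_0(u) - 2·L_1(u) + 13·L_2(u) + 70·L_3(u).
Expanding and collecting terms gives p(u) = 6u^3 + 3u^2 + 6u - 2.
Check: p(0) = -2. ✓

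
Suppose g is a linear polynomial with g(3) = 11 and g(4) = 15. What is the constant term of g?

-1

Write g(s) = as + b. Substituting each data point gives a linear system:
  3a + b = 11
  4a + b = 15
Solving the system yields a = 4, b = -1.
So g(s) = 4s - 1.
The constant term is -1.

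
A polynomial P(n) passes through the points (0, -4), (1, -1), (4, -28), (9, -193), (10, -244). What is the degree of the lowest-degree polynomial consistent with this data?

2

Divided differences on the nodes 0, 1, 4, 9, 10:
  order 0: -4  -1  -28  -193  -244
  order 1: 3  -9  -33  -51
  order 2: -3  -3  -3
  order 3: 0  0
  order 4: 0
The order-2 divided differences are all -3 (nonzero) and every higher order vanishes, so the data lies on a polynomial of degree exactly 2.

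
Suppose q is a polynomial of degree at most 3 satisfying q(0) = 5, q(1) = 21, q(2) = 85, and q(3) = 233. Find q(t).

q(t) = 6t^3 + 6t^2 + 4t + 5

Write q(t) = at^3 + bt^2 + ct + d. Substituting each data point gives a linear system:
  d = 5
  a + b + c + d = 21
  8a + 4b + 2c + d = 85
  27a + 9b + 3c + d = 233
Solving the system yields a = 6, b = 6, c = 4, d = 5.
So q(t) = 6t³ + 6t² + 4t + 5.
Check: q(0) = 5. ✓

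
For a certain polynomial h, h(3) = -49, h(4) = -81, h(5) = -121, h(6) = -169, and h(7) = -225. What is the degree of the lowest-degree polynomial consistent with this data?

Forward differences of the values at t = 3, 4, 5, 6, 7:
  h  : -49  -81  -121  -169  -225
  Δ  : -32  -40  -48  -56
  Δ^2: -8  -8  -8
  Δ^3: 0  0
  Δ^4: 0
The second differences are constant (-8) and nonzero, while all higher differences vanish, so the minimal degree is 2.

2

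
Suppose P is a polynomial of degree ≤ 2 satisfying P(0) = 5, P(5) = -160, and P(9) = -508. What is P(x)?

Write P(x) = ax^2 + bx + c. Substituting each data point gives a linear system:
  c = 5
  25a + 5b + c = -160
  81a + 9b + c = -508
Solving the system yields a = -6, b = -3, c = 5.
So P(x) = -6x² - 3x + 5.
Check: P(9) = -508. ✓

P(x) = -6x^2 - 3x + 5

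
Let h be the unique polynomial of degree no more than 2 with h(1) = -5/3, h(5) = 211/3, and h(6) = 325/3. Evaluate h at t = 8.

Using the Lagrange interpolation formula with nodes 1, 5, 6:
  L_0(t) = (t - 5)(t - 6) / 20
  L_1(t) = (t - 1)(t - 6) / -4
  L_2(t) = (t - 1)(t - 5) / 5
Then h(t) = -5/3·L_0(t) + 211/3·L_1(t) + 325/3·L_2(t).
Expanding and collecting terms gives h(t) = 4t^2 - 6t + 1/3.
Evaluating at t = 8: h(8) = 625/3.

625/3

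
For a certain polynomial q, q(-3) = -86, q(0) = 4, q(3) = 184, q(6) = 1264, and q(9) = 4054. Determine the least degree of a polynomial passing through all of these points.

Forward differences of the values at u = -3, 0, 3, 6, 9:
  q  : -86  4  184  1264  4054
  Δ  : 90  180  1080  2790
  Δ^2: 90  900  1710
  Δ^3: 810  810
  Δ^4: 0
The third differences are constant (810) and nonzero, while all higher differences vanish, so the minimal degree is 3.

3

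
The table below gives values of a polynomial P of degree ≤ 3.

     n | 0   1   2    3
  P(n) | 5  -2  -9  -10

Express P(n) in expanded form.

Using the Lagrange interpolation formula with nodes 0, 1, 2, 3:
  L_0(n) = (n - 1)(n - 2)(n - 3) / -6
  L_1(n) = n(n - 2)(n - 3) / 2
  L_2(n) = n(n - 1)(n - 3) / -2
  L_3(n) = n(n - 1)(n - 2) / 6
Then P(n) = 5·L_0(n) - 2·L_1(n) - 9·L_2(n) - 10·L_3(n).
Expanding and collecting terms gives P(n) = n^3 - 3n^2 - 5n + 5.
Check: P(3) = -10. ✓

P(n) = n^3 - 3n^2 - 5n + 5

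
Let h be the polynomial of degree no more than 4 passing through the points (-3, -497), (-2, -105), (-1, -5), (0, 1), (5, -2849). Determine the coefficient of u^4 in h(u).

-5

Write h(u) = au^4 + bu^3 + cu^2 + du + e. Substituting each data point gives a linear system:
  81a - 27b + 9c - 3d + e = -497
  16a - 8b + 4c - 2d + e = -105
  a - b + c - d + e = -5
  e = 1
  625a + 125b + 25c + 5d + e = -2849
Solving the system yields a = -5, b = 3, c = -3, d = -5, e = 1.
So h(u) = -5u^4 + 3u^3 - 3u^2 - 5u + 1.
The leading coefficient is -5.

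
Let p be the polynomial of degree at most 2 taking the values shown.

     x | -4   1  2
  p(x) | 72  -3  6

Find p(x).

Write p(x) = ax^2 + bx + c. Substituting each data point gives a linear system:
  16a - 4b + c = 72
  a + b + c = -3
  4a + 2b + c = 6
Solving the system yields a = 4, b = -3, c = -4.
So p(x) = 4x² - 3x - 4.
Check: p(-4) = 72. ✓

p(x) = 4x^2 - 3x - 4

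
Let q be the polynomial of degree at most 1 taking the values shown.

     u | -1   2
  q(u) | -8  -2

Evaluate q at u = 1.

-4

Write q(u) = au + b. Substituting each data point gives a linear system:
  -a + b = -8
  2a + b = -2
Solving the system yields a = 2, b = -6.
So q(u) = 2u - 6.
Then q(1) = -4.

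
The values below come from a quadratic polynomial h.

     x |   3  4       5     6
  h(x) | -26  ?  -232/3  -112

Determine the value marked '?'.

On equispaced nodes a degree-2 polynomial has vanishing third forward difference, so
  - h(3) + 3·h(4) - 3·h(5) + h(6) = 0.
Substituting the known values and solving for h(4):
  3·h(4) = -146
  h(4) = -146/3.

-146/3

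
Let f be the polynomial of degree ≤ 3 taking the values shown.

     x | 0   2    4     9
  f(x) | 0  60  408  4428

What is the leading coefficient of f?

Write f(x) = ax^3 + bx^2 + cx + d. Substituting each data point gives a linear system:
  d = 0
  8a + 4b + 2c + d = 60
  64a + 16b + 4c + d = 408
  729a + 81b + 9c + d = 4428
Solving the system yields a = 6, b = 0, c = 6, d = 0.
So f(x) = 6x³ + 6x.
The leading coefficient is 6.

6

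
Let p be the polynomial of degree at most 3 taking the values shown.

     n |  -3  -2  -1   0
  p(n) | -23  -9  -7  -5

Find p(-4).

-61

Using the Lagrange interpolation formula with nodes -3, -2, -1, 0:
  L_0(n) = (n + 2)(n + 1)n / -6
  L_1(n) = (n + 3)(n + 1)n / 2
  L_2(n) = (n + 3)(n + 2)n / -2
  L_3(n) = (n + 3)(n + 2)(n + 1) / 6
Then p(n) = -23·L_0(n) - 9·L_1(n) - 7·L_2(n) - 5·L_3(n).
Expanding and collecting terms gives p(n) = 2n^3 + 6n^2 + 6n - 5.
Evaluating at n = -4: p(-4) = -61.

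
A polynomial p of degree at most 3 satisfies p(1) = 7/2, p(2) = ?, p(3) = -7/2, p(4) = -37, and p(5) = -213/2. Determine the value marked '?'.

On equispaced nodes a degree-3 polynomial has vanishing fourth forward difference, so
  p(1) - 4·p(2) + 6·p(3) - 4·p(4) + p(5) = 0.
Substituting the known values and solving for p(2):
  -4·p(2) = -24
  p(2) = 6.

6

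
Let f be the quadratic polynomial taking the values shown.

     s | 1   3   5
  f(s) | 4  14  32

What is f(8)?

Using the Lagrange interpolation formula with nodes 1, 3, 5:
  L_0(s) = (s - 3)(s - 5) / 8
  L_1(s) = (s - 1)(s - 5) / -4
  L_2(s) = (s - 1)(s - 3) / 8
Then f(s) = 4·L_0(s) + 14·L_1(s) + 32·L_2(s).
Expanding and collecting terms gives f(s) = s² + s + 2.
Evaluating at s = 8: f(8) = 74.

74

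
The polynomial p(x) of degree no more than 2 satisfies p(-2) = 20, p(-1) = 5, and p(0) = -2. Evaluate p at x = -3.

43

Forward differences of the values at x = -2, -1, 0:
  p  : 20  5  -2
  Δ  : -15  -7
  Δ^2: 8
The second differences are constant, confirming degree 2.
Interpolating (Newton forward form) and evaluating at x = -3 gives p(-3) = 43.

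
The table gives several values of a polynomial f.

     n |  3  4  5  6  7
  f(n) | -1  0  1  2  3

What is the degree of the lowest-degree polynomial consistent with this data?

Forward differences of the values at n = 3, 4, 5, 6, 7:
  f  : -1  0  1  2  3
  Δ  : 1  1  1  1
  Δ^2: 0  0  0
  Δ^3: 0  0
  Δ^4: 0
The first differences are constant (1) and nonzero, while all higher differences vanish, so the minimal degree is 1.

1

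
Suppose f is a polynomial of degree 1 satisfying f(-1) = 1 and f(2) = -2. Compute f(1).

-1

Write f(x) = ax + b. Substituting each data point gives a linear system:
  -a + b = 1
  2a + b = -2
Solving the system yields a = -1, b = 0.
So f(x) = -x.
Then f(1) = -1.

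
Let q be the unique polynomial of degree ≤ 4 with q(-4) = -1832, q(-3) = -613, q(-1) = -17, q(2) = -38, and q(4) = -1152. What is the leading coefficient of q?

-6

Write q(x) = ax^4 + bx^3 + cx^2 + dx + e. Substituting each data point gives a linear system:
  256a - 64b + 16c - 4d + e = -1832
  81a - 27b + 9c - 3d + e = -613
  a - b + c - d + e = -17
  16a + 8b + 4c + 2d + e = -38
  256a + 64b + 16c + 4d + e = -1152
Solving the system yields a = -6, b = 5, c = 3, d = 5, e = -4.
So q(x) = -6x⁴ + 5x³ + 3x² + 5x - 4.
The leading coefficient is -6.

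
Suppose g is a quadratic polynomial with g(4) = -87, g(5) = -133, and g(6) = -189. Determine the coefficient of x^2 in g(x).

Write g(x) = ax^2 + bx + c. Substituting each data point gives a linear system:
  16a + 4b + c = -87
  25a + 5b + c = -133
  36a + 6b + c = -189
Solving the system yields a = -5, b = -1, c = -3.
So g(x) = -5x² - x - 3.
The leading coefficient is -5.

-5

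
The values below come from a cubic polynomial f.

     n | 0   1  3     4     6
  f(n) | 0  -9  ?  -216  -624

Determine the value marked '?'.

-105

The 4 known points determine the degree-3 polynomial uniquely.
Write f(n) = an^3 + bn^2 + cn + d. Substituting each data point gives a linear system:
  d = 0
  a + b + c + d = -9
  64a + 16b + 4c + d = -216
  216a + 36b + 6c + d = -624
Solving the system yields a = -2, b = -5, c = -2, d = 0.
So f(n) = -2n³ - 5n² - 2n.
Then f(3) = -105.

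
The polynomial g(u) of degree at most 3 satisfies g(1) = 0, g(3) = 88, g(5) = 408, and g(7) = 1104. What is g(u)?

g(u) = 3u^3 + 2u^2 - 3u - 2

Write g(u) = au^3 + bu^2 + cu + d. Substituting each data point gives a linear system:
  a + b + c + d = 0
  27a + 9b + 3c + d = 88
  125a + 25b + 5c + d = 408
  343a + 49b + 7c + d = 1104
Solving the system yields a = 3, b = 2, c = -3, d = -2.
So g(u) = 3u³ + 2u² - 3u - 2.
Check: g(3) = 88. ✓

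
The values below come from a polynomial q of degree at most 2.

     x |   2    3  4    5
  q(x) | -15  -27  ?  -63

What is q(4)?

On equispaced nodes a degree-2 polynomial has vanishing third forward difference, so
  - q(2) + 3·q(3) - 3·q(4) + q(5) = 0.
Substituting the known values and solving for q(4):
  -3·q(4) = 129
  q(4) = -43.

-43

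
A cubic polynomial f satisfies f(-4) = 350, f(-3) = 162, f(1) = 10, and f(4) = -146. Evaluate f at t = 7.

Write f(t) = at^3 + bt^2 + ct + d. Substituting each data point gives a linear system:
  -64a + 16b - 4c + d = 350
  -27a + 9b - 3c + d = 162
  a + b + c + d = 10
  64a + 16b + 4c + d = -146
Solving the system yields a = -4, b = 6, c = 2, d = 6.
So f(t) = -4t^3 + 6t^2 + 2t + 6.
Then f(7) = -1058.

-1058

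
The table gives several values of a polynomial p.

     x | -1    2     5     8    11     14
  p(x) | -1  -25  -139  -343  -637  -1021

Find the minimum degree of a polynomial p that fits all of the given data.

2

Forward differences of the values at x = -1, 2, 5, 8, 11, 14:
  p  : -1  -25  -139  -343  -637  -1021
  Δ  : -24  -114  -204  -294  -384
  Δ^2: -90  -90  -90  -90
  Δ^3: 0  0  0
  Δ^4: 0  0
  Δ^5: 0
The second differences are constant (-90) and nonzero, while all higher differences vanish, so the minimal degree is 2.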